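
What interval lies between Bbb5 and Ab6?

major seventh

B to A spans seven letter names (B-C-D-E-F-G-A): a seventh.
Counting semitones, Bbb5→Ab6 is 11, which is the major seventh.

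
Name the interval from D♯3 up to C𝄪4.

D to C spans seven letter names (D-E-F-G-A-B-C): a seventh.
Counting semitones, D#3→C##4 is 11, which is the major seventh.

M7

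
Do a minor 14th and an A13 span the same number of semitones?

Yes

A minor fourteenth spans 22 semitones, and an augmented thirteenth also spans 22 semitones — they're enharmonic.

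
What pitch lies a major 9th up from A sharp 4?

Two letters up from A (plus an octave) reaches B.
A major ninth spans 14 semitones, so from A#4 the target pitch is B#5.

B sharp 5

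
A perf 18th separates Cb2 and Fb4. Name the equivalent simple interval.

Subtracting seven from the interval number removes an octave: 18 − 14 = 4.
Quality carries through unchanged, so the simple form is a perfect fourth.

P4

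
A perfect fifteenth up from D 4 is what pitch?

For a fifteenth the letter name doesn't change: still D, two octaves up.
A perfect fifteenth is 24 semitones; 24 semitones up from D4 gives D6.

D 6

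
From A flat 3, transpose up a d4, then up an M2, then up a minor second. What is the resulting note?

A diminished fourth up from Ab3 is Dbb4.
Dbb4 up a major second → Ebb4 (2 semitones).
A minor second up from Ebb4 is Fbb4.

F double-flat 4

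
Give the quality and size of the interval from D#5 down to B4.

Descending from D#5 to B4 is the same interval as ascending B4 to D#5.
B to D spans three letter names (B-C-D) — that makes it a third of some quality.
B4 to D#5 is 4 semitones, matching the major third exactly, so the quality is major.

major third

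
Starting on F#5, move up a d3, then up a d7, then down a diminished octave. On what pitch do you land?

F#5 up a diminished third → Ab5 (2 semitones).
A diminished seventh up from Ab5 is Gbb6.
A diminished octave down from Gbb6 is Gb5.

Gb5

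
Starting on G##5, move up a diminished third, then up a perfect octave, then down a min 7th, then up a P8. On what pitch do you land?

G##5 up a diminished third → B5 (2 semitones).
Up a perfect octave from B5: B6 (12 semitones up).
Down a minor seventh from B6: C#6 (10 semitones down).
C#6 up a perfect octave → C#7 (12 semitones).

C#7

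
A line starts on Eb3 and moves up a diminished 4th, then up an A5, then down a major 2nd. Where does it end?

Eb3 up a diminished fourth → Abb3 (4 semitones).
An augmented fifth up from Abb3 is Eb4.
Down a major second from Eb4: Db4 (2 semitones down).

Db4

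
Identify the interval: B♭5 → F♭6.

diminished 5th

B to F spans five letter names (B-C-D-E-F), so the interval is some kind of fifth.
The perfect fifth is 7 semitones; here we have 6, one semitone narrower: diminished.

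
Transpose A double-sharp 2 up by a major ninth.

Counting two letter names plus an octave up from A lands on B.
Moving 14 semitones up from A##2 (the size of a major ninth) reaches B##3.

B double-sharp 3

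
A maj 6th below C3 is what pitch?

The sixth takes the letter from C down to E.
A major sixth spans 9 semitones, so from C3 the target pitch is Eb2.

Eb2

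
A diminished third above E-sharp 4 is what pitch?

G 4

Counting three letter names up from E lands on G.
A diminished third spans 2 semitones, so from E#4 the target pitch is G4.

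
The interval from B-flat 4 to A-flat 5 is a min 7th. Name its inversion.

Inverted interval numbers add to nine, so a seventh pairs with a second (7 + 2 = 9).
Quality inverts too: minor becomes major. That makes the inversion a major second.

M2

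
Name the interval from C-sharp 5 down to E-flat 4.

augmented sixth

Descending from C#5 to Eb4 is the same interval as ascending Eb4 to C#5.
E to C spans six letter names (E-F-G-A-B-C) — that makes it a sixth of some quality.
A major sixth would be 9 semitones; Eb4 to C#5 is 10, one semitone wider, so the interval is augmented.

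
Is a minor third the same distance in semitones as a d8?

No

A minor third is 3 semitones but a diminished octave is 11 semitones — different sizes.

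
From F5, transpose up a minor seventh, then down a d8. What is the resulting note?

A minor seventh up from F5 is Eb6.
A diminished octave down from Eb6 is E5.

E5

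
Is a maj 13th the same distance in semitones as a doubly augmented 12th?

Yes

Both span 21 semitones: a major thirteenth and a doubly augmented twelfth are the same chromatic distance.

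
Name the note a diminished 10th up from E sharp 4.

G 5

Counting three letter names plus an octave up from E lands on G.
A diminished tenth is 14 semitones; 14 semitones up from E#4 gives G5.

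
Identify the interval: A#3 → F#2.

Descending from A#3 to F#2 is the same interval as ascending F#2 to A#3.
F to A spans three letter names (F-G-A), plus an octave — that makes it a tenth of some quality.
F#2 to A#3 is 16 semitones, matching the major tenth exactly, so the quality is major.
(Equivalently, a compound major third: a major third plus an octave.)

M10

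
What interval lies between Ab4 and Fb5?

m6

A to F spans six letter names (A-B-C-D-E-F), so the interval is some kind of sixth.
A major sixth would be 9 semitones, but Ab4 to Fb5 is 8 — one semitone narrower, making it a minor sixth.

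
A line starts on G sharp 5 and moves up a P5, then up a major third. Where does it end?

F double-sharp 6

A perfect fifth up from G#5 is D#6.
A major third up from D#6 is F##6.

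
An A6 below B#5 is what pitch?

Six letter names down from B: D.
An augmented sixth is 10 semitones; 10 semitones down from B#5 gives D5.

D5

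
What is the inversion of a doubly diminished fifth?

The rule of nine gives the new number: 9 − 5 = 4, so a fifth becomes a fourth.
Quality inverts too: doubly diminished becomes doubly augmented. That makes the inversion a doubly augmented fourth.

doubly augmented 4th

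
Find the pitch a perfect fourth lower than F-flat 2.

Counting four letter names down from F lands on C.
Moving 5 semitones down from Fb2 (the size of a perfect fourth) reaches Cb2.

C-flat 2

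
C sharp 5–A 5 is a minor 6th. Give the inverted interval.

Interval numbers invert to sum to nine: 6 + 3 = 9, so a sixth inverts to a third.
And minor becomes major under inversion, so we get a major third.

M3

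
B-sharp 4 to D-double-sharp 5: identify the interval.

B to D spans three letter names (B-C-D), so the interval is some kind of third.
B#4 to D##5 is 4 semitones, matching the major third exactly, so the quality is major.

M3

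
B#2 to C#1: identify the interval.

Descending from B#2 to C#1 is the same interval as ascending C#1 to B#2.
C to B spans seven letter names (C-D-E-F-G-A-B), plus an octave, so the interval is some kind of fourteenth.
C#1 to B#2 is 23 semitones, matching the major fourteenth exactly, so the quality is major.
(Equivalently, a compound major seventh: a major seventh plus an octave.)

major fourteenth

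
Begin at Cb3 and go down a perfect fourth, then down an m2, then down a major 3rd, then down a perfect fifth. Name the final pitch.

Gb1

Cb3 down a perfect fourth → Gb2 (5 semitones).
Down a minor second from Gb2: F2 (1 semitone down).
A major third down from F2 is Db2.
Db2 down a perfect fifth → Gb1 (7 semitones).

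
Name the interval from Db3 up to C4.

D to C spans seven letter names (D-E-F-G-A-B-C): a seventh.
Db3 to C4 is 11 semitones, matching the major seventh exactly, so the quality is major.

major seventh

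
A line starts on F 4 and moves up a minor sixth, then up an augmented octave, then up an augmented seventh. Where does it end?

C double-sharp 7

A minor sixth up from F4 is Db5.
Db5 up an augmented octave → D6 (13 semitones).
Up an augmented seventh from D6: C##7 (12 semitones up).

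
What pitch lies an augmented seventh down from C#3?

Db2

Counting seven letter names down from C lands on D.
An augmented seventh spans 12 semitones, so from C#3 the target pitch is Db2.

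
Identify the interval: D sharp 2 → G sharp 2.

D to G spans four letter names (D-E-F-G), so the interval is some kind of fourth.
The perfect fourth spans 5 semitones, and D#2 to G#2 is exactly 5 semitones — so this is a perfect fourth.

perfect 4th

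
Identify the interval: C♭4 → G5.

C to G spans five letter names (C-D-E-F-G), plus an octave: a twelfth.
Cb4 to G5 spans 20 semitones — one semitone wider than the perfect twelfth (19) — giving an augmented twelfth.
(Equivalently, a compound augmented fifth: an augmented fifth plus an octave.)

augmented twelfth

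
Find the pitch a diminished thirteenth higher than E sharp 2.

C 4

Six letters up from E (plus an octave) reaches C.
Moving 19 semitones up from E#2 (the size of a diminished thirteenth) reaches C4.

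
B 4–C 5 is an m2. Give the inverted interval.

The rule of nine gives the new number: 9 − 2 = 7, so a second becomes a seventh.
Quality inverts too: minor becomes major. That makes the inversion a major seventh.

major seventh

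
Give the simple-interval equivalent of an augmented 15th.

Each octave removed subtracts seven from the number: 15 − 7 = 8.
That makes an augmented fifteenth a compound augmented octave — an octave plus an augmented octave.

augmented octave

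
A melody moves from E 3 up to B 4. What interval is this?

E to B spans five letter names (E-F-G-A-B), plus an octave — that makes it a twelfth of some quality.
Counting semitones, E3→B4 is 19, which is the perfect twelfth.
(Equivalently, a compound perfect fifth: a perfect fifth plus an octave.)

P12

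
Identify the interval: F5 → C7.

P12

F to C spans five letter names (F-G-A-B-C), plus an octave: a twelfth.
F5 to C7 is 19 semitones, matching the perfect twelfth exactly, so the quality is perfect.
(Equivalently, a compound perfect fifth: a perfect fifth plus an octave.)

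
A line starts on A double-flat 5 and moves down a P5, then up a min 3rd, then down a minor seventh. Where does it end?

G double-flat 4

Abb5 down a perfect fifth → Dbb5 (7 semitones).
A minor third up from Dbb5 is Fbb5.
A minor seventh down from Fbb5 is Gbb4.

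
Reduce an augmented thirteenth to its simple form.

A6

Subtracting seven from the interval number removes an octave: 13 − 7 = 6.
So an augmented thirteenth is an octave plus an augmented sixth. The quality is unchanged.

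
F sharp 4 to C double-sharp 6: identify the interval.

augmented 12th

F to C spans five letter names (F-G-A-B-C), plus an octave — that makes it a twelfth of some quality.
A perfect twelfth would be 19 semitones; F#4 to C##6 is 20, one semitone wider, so the interval is augmented.
(Equivalently, a compound augmented fifth: an augmented fifth plus an octave.)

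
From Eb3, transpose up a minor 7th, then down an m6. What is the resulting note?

Eb3 up a minor seventh → Db4 (10 semitones).
A minor sixth down from Db4 is F3.

F3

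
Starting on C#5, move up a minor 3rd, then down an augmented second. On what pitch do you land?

Up a minor third from C#5: E5 (3 semitones up).
E5 down an augmented second → Db5 (3 semitones).

Db5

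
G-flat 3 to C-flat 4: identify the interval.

G to C spans four letter names (G-A-B-C): a fourth.
Counting semitones, Gb3→Cb4 is 5, which is the perfect fourth.

perfect fourth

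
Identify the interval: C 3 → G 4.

P12

C to G spans five letter names (C-D-E-F-G), plus an octave, so the interval is some kind of twelfth.
The perfect twelfth spans 19 semitones, and C3 to G4 is exactly 19 semitones — so this is a perfect twelfth.
(Equivalently, a compound perfect fifth: a perfect fifth plus an octave.)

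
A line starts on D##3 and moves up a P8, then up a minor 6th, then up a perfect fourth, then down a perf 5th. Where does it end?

A perfect octave up from D##3 is D##4.
A minor sixth up from D##4 is B#4.
B#4 up a perfect fourth → E#5 (5 semitones).
A perfect fifth down from E#5 is A#4.

A#4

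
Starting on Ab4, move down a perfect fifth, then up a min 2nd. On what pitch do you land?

Ebb4

Ab4 down a perfect fifth → Db4 (7 semitones).
Up a minor second from Db4: Ebb4 (1 semitone up).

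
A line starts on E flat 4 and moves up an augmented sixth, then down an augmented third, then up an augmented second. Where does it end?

Up an augmented sixth from Eb4: C#5 (10 semitones up).
Down an augmented third from C#5: Ab4 (5 semitones down).
An augmented second up from Ab4 is B4.

B 4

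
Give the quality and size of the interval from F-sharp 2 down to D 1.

Descending from F#2 to D1 is the same interval as ascending D1 to F#2.
D to F spans three letter names (D-E-F), plus an octave — that makes it a tenth of some quality.
D1 to F#2 is 16 semitones, matching the major tenth exactly, so the quality is major.
(Equivalently, a compound major third: a major third plus an octave.)

major tenth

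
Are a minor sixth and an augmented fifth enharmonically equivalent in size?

A minor sixth spans 8 semitones, and an augmented fifth also spans 8 semitones — they're enharmonic.

Yes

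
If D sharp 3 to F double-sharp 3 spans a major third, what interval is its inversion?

minor 6th

Interval numbers invert to sum to nine: 3 + 6 = 9, so a third inverts to a sixth.
Quality inverts too: major becomes minor. That makes the inversion a minor sixth.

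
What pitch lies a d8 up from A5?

Ab6

The letter stays A (same as the start), shifted an octave up.
A diminished octave spans 11 semitones, so from A5 the target pitch is Ab6.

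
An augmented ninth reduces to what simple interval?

Each octave removed subtracts seven from the number: 9 − 7 = 2.
So an augmented ninth is an octave plus an augmented second. The quality is unchanged.

augmented second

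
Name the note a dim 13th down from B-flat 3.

D-sharp 2

The thirteenth's letter: B down six letter names plus an octave → D.
A diminished thirteenth is 19 semitones; 19 semitones down from Bb3 gives D#2.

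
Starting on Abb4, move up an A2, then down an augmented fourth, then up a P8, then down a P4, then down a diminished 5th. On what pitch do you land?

F4

Up an augmented second from Abb4: Bb4 (3 semitones up).
Bb4 down an augmented fourth → Fb4 (6 semitones).
A perfect octave up from Fb4 is Fb5.
A perfect fourth down from Fb5 is Cb5.
Cb5 down a diminished fifth → F4 (6 semitones).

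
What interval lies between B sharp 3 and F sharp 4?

diminished fifth

B to F spans five letter names (B-C-D-E-F) — that makes it a fifth of some quality.
A perfect fifth would be 7 semitones; B#3 to F#4 is 6, one semitone narrower, so the interval is diminished.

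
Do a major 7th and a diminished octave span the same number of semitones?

Yes

A major seventh = 11 semitones = a diminished octave; enharmonically equal.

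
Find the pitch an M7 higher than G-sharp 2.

F-double-sharp 3

Seven letter names up from G: F.
A major seventh spans 11 semitones, so from G#2 the target pitch is F##3.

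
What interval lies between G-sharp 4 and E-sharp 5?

G to E spans six letter names (G-A-B-C-D-E): a sixth.
Counting semitones, G#4→E#5 is 9, which is the major sixth.

M6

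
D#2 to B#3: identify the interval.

D to B spans six letter names (D-E-F-G-A-B), plus an octave: a thirteenth.
D#2 to B#3 is 21 semitones, matching the major thirteenth exactly, so the quality is major.
(Equivalently, a compound major sixth: a major sixth plus an octave.)

major thirteenth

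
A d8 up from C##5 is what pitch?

C#6

The letter stays C (same as the start), shifted an octave up.
A diminished octave is 11 semitones; 11 semitones up from C##5 gives C#6.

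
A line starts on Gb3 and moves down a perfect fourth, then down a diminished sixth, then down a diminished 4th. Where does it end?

A perfect fourth down from Gb3 is Db3.
A diminished sixth down from Db3 is F#2.
F#2 down a diminished fourth → C##2 (4 semitones).

C##2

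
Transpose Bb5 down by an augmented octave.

Bbb4

For an octave the letter name doesn't change: still B, an octave down.
Moving 13 semitones down from Bb5 (the size of an augmented octave) reaches Bbb4.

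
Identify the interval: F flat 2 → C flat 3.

P5

F to C spans five letter names (F-G-A-B-C) — that makes it a fifth of some quality.
Fb2 to Cb3 is 7 semitones, matching the perfect fifth exactly, so the quality is perfect.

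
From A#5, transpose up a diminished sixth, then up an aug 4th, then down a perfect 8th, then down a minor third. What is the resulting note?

A diminished sixth up from A#5 is F6.
Up an augmented fourth from F6: B6 (6 semitones up).
A perfect octave down from B6 is B5.
B5 down a minor third → G#5 (3 semitones).

G#5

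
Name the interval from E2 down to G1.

major sixth

Descending from E2 to G1 is the same interval as ascending G1 to E2.
G to E spans six letter names (G-A-B-C-D-E): a sixth.
Counting semitones, G1→E2 is 9, which is the major sixth.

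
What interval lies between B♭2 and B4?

B to B is the same letter name, plus 2 octaves, so the interval is some kind of fifteenth.
A perfect fifteenth would be 24 semitones; Bb2 to B4 is 25, one semitone wider, so the interval is augmented.
(Equivalently, a compound augmented octave: an augmented octave plus an octave.)

augmented fifteenth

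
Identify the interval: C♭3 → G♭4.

perfect 12th

C to G spans five letter names (C-D-E-F-G), plus an octave, so the interval is some kind of twelfth.
The perfect twelfth spans 19 semitones, and Cb3 to Gb4 is exactly 19 semitones — so this is a perfect twelfth.
(Equivalently, a compound perfect fifth: a perfect fifth plus an octave.)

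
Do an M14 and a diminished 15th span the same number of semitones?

Both span 23 semitones: a major fourteenth and a diminished fifteenth are the same chromatic distance.

Yes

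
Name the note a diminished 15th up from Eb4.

The letter stays E (same as the start), shifted two octaves up.
Moving 23 semitones up from Eb4 (the size of a diminished fifteenth) reaches Ebb6.

Ebb6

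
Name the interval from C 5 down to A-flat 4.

Descending from C5 to Ab4 is the same interval as ascending Ab4 to C5.
A to C spans three letter names (A-B-C): a third.
Ab4 to C5 is 4 semitones, matching the major third exactly, so the quality is major.

major third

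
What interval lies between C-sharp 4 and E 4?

m3

C to E spans three letter names (C-D-E), so the interval is some kind of third.
At 3 semitones, C#4→E4 falls one short of a major third: minor.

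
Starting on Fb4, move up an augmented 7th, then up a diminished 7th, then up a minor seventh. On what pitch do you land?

Cb7

Up an augmented seventh from Fb4: E5 (12 semitones up).
Up a diminished seventh from E5: Db6 (9 semitones up).
Db6 up a minor seventh → Cb7 (10 semitones).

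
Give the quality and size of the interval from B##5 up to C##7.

minor 9th

B to C spans two letter names (B-C), plus an octave — that makes it a ninth of some quality.
B##5 to C##7 is 13 semitones, a half step short of the major ninth (14), so this is minor.
(Equivalently, a compound minor second: a minor second plus an octave.)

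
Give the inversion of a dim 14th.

First reduce the compound diminished fourteenth to its simple form, a diminished seventh.
Inverted interval numbers add to nine, so a seventh pairs with a second (7 + 2 = 9).
Quality inverts too: diminished becomes augmented. That makes the inversion an augmented second.

A2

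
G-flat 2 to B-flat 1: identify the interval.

minor sixth

Descending from Gb2 to Bb1 is the same interval as ascending Bb1 to Gb2.
B to G spans six letter names (B-C-D-E-F-G), so the interval is some kind of sixth.
At 8 semitones, Bb1→Gb2 falls one short of a major sixth: minor.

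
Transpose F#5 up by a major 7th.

Seven letter names up from F: E.
Moving 11 semitones up from F#5 (the size of a major seventh) reaches E#6.

E#6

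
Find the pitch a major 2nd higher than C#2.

The second takes the letter from C up to D.
A major second spans 2 semitones, so from C#2 the target pitch is D#2.

D#2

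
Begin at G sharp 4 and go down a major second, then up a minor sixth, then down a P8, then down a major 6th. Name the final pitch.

F 3

G#4 down a major second → F#4 (2 semitones).
F#4 up a minor sixth → D5 (8 semitones).
A perfect octave down from D5 is D4.
Down a major sixth from D4: F3 (9 semitones down).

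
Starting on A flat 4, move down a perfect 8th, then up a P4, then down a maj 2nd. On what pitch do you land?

C flat 4

Down a perfect octave from Ab4: Ab3 (12 semitones down).
A perfect fourth up from Ab3 is Db4.
A major second down from Db4 is Cb4.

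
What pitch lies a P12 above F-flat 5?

C-flat 7

The twelfth's letter: F up five letter names plus an octave → C.
Moving 19 semitones up from Fb5 (the size of a perfect twelfth) reaches Cb7.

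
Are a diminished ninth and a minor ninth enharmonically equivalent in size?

A diminished ninth spans 12 semitones; a minor ninth spans 13 semitones. They differ by 1.

No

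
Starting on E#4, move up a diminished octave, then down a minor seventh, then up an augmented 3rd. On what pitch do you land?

E#4 up a diminished octave → E5 (11 semitones).
E5 down a minor seventh → F#4 (10 semitones).
F#4 up an augmented third → A##4 (5 semitones).

A##4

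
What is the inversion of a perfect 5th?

Inverted interval numbers add to nine, so a fifth pairs with a fourth (5 + 4 = 9).
And perfect stays perfect under inversion, so we get a perfect fourth.

P4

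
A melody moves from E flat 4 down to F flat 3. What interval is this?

major seventh

Descending from Eb4 to Fb3 is the same interval as ascending Fb3 to Eb4.
F to E spans seven letter names (F-G-A-B-C-D-E): a seventh.
Fb3 to Eb4 is 11 semitones, matching the major seventh exactly, so the quality is major.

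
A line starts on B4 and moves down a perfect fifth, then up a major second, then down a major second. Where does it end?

E4

Down a perfect fifth from B4: E4 (7 semitones down).
E4 up a major second → F#4 (2 semitones).
F#4 down a major second → E4 (2 semitones).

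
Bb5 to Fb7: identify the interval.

diminished twelfth

B to F spans five letter names (B-C-D-E-F), plus an octave, so the interval is some kind of twelfth.
Bb5 to Fb7 spans 18 semitones — one semitone narrower than the perfect twelfth (19) — giving a diminished twelfth.
(Equivalently, a compound diminished fifth: a diminished fifth plus an octave.)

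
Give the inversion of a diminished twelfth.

augmented 4th

First reduce the compound diminished twelfth to its simple form, a diminished fifth.
Interval numbers invert to sum to nine: 5 + 4 = 9, so a fifth inverts to a fourth.
And diminished becomes augmented under inversion, so we get an augmented fourth.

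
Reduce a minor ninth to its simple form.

Take out an octave (7 from the number): 9 − 7 = 2.
Quality carries through unchanged, so the simple form is a minor second.

minor second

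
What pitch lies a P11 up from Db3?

The eleventh's letter: D up four letter names plus an octave → G.
A perfect eleventh is 17 semitones; 17 semitones up from Db3 gives Gb4.

Gb4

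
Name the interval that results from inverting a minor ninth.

major 7th

First reduce the compound minor ninth to its simple form, a minor second.
The rule of nine gives the new number: 9 − 2 = 7, so a second becomes a seventh.
And minor becomes major under inversion, so we get a major seventh.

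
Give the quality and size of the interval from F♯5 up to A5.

m3

F to A spans three letter names (F-G-A), so the interval is some kind of third.
F#5 to A5 is 3 semitones, a half step short of the major third (4), so this is minor.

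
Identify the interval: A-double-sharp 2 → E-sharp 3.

A to E spans five letter names (A-B-C-D-E) — that makes it a fifth of some quality.
The perfect fifth is 7 semitones; here we have 6, one semitone narrower: diminished.

diminished fifth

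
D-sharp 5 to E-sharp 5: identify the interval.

major second

D to E spans two letter names (D-E), so the interval is some kind of second.
Counting semitones, D#5→E#5 is 2, which is the major second.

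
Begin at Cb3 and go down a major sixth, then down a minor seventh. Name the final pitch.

A major sixth down from Cb3 is Ebb2.
Down a minor seventh from Ebb2: Fb1 (10 semitones down).

Fb1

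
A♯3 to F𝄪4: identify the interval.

major sixth

A to F spans six letter names (A-B-C-D-E-F), so the interval is some kind of sixth.
The major sixth spans 9 semitones, and A#3 to F##4 is exactly 9 semitones — so this is a major sixth.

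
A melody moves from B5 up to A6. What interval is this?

B to A spans seven letter names (B-C-D-E-F-G-A): a seventh.
B5 to A6 is 10 semitones, a half step short of the major seventh (11), so this is minor.

minor 7th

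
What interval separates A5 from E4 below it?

perfect 11th

Descending from A5 to E4 is the same interval as ascending E4 to A5.
E to A spans four letter names (E-F-G-A), plus an octave: an eleventh.
Counting semitones, E4→A5 is 17, which is the perfect eleventh.
(Equivalently, a compound perfect fourth: a perfect fourth plus an octave.)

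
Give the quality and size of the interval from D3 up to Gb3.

diminished fourth

D to G spans four letter names (D-E-F-G): a fourth.
A perfect fourth would be 5 semitones; D3 to Gb3 is 4, one semitone narrower, so the interval is diminished.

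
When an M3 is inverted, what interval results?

minor sixth

The rule of nine gives the new number: 9 − 3 = 6, so a third becomes a sixth.
The quality also flips — major becomes minor — giving a minor sixth.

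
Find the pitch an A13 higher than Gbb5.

Eb7

The thirteenth's letter: G up six letter names plus an octave → E.
An augmented thirteenth is 22 semitones; 22 semitones up from Gbb5 gives Eb7.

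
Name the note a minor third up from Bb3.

Counting three letter names up from B lands on D.
A minor third is 3 semitones; 3 semitones up from Bb3 gives Db4.

Db4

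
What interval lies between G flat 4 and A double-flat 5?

G to A spans two letter names (G-A), plus an octave — that makes it a ninth of some quality.
Gb4 to Abb5 is 13 semitones, a half step short of the major ninth (14), so this is minor.
(Equivalently, a compound minor second: a minor second plus an octave.)

minor ninth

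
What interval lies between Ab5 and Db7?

P11

A to D spans four letter names (A-B-C-D), plus an octave: an eleventh.
Ab5 to Db7 is 17 semitones, matching the perfect eleventh exactly, so the quality is perfect.
(Equivalently, a compound perfect fourth: a perfect fourth plus an octave.)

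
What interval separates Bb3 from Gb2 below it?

major tenth

Descending from Bb3 to Gb2 is the same interval as ascending Gb2 to Bb3.
G to B spans three letter names (G-A-B), plus an octave — that makes it a tenth of some quality.
The major tenth spans 16 semitones, and Gb2 to Bb3 is exactly 16 semitones — so this is a major tenth.
(Equivalently, a compound major third: a major third plus an octave.)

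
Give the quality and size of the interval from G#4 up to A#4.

M2

G to A spans two letter names (G-A) — that makes it a second of some quality.
Counting semitones, G#4→A#4 is 2, which is the major second.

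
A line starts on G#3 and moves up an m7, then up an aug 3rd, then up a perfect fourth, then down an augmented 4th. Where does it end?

A#4

G#3 up a minor seventh → F#4 (10 semitones).
F#4 up an augmented third → A##4 (5 semitones).
A##4 up a perfect fourth → D##5 (5 semitones).
Down an augmented fourth from D##5: A#4 (6 semitones down).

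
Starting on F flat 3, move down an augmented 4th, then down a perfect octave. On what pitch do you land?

Down an augmented fourth from Fb3: Cbb3 (6 semitones down).
A perfect octave down from Cbb3 is Cbb2.

C double-flat 2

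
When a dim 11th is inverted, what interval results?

A5

First reduce the compound diminished eleventh to its simple form, a diminished fourth.
Interval numbers invert to sum to nine: 4 + 5 = 9, so a fourth inverts to a fifth.
The quality also flips — diminished becomes augmented — giving an augmented fifth.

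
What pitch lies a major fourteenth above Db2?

Counting seven letter names plus an octave up from D lands on C.
A major fourteenth is 23 semitones; 23 semitones up from Db2 gives C4.

C4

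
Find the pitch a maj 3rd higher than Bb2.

Three letter names up from B: D.
Moving 4 semitones up from Bb2 (the size of a major third) reaches D3.

D3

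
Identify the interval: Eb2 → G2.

E to G spans three letter names (E-F-G), so the interval is some kind of third.
Eb2 to G2 is 4 semitones, matching the major third exactly, so the quality is major.

M3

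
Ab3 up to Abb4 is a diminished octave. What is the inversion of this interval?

Inverted interval numbers add to nine, so an octave pairs with a unison (8 + 1 = 9).
And diminished becomes augmented under inversion, so we get an augmented unison.

augmented 1st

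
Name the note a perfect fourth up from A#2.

D#3

Four letter names up from A: D.
Moving 5 semitones up from A#2 (the size of a perfect fourth) reaches D#3.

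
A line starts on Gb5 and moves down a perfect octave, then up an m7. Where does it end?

Down a perfect octave from Gb5: Gb4 (12 semitones down).
Gb4 up a minor seventh → Fb5 (10 semitones).

Fb5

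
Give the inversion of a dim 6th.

Inverted interval numbers add to nine, so a sixth pairs with a third (6 + 3 = 9).
The quality also flips — diminished becomes augmented — giving an augmented third.

augmented third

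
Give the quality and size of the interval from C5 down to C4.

perfect octave

Descending from C5 to C4 is the same interval as ascending C4 to C5.
C to C is the same letter name, plus an octave, so the interval is some kind of octave.
The perfect octave spans 12 semitones, and C4 to C5 is exactly 12 semitones — so this is a perfect octave.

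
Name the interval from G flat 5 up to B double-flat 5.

G to B spans three letter names (G-A-B) — that makes it a third of some quality.
A major third would be 4 semitones, but Gb5 to Bbb5 is 3 — one semitone narrower, making it a minor third.

minor 3rd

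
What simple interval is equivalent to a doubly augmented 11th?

Subtracting seven from the interval number removes an octave: 11 − 7 = 4.
That makes a doubly augmented eleventh a compound doubly augmented fourth — an octave plus a doubly augmented fourth.

doubly augmented fourth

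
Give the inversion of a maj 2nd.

Interval numbers invert to sum to nine: 2 + 7 = 9, so a second inverts to a seventh.
And major becomes minor under inversion, so we get a minor seventh.

minor seventh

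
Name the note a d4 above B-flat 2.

E-double-flat 3

Counting four letter names up from B lands on E.
Moving 4 semitones up from Bb2 (the size of a diminished fourth) reaches Ebb3.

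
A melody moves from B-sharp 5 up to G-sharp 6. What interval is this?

B to G spans six letter names (B-C-D-E-F-G): a sixth.
B#5 to G#6 is 8 semitones, a half step short of the major sixth (9), so this is minor.

minor 6th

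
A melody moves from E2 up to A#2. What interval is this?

E to A spans four letter names (E-F-G-A), so the interval is some kind of fourth.
E2 to A#2 spans 6 semitones — one semitone wider than the perfect fourth (5) — giving an augmented fourth.

augmented fourth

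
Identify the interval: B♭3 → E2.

Descending from Bb3 to E2 is the same interval as ascending E2 to Bb3.
E to B spans five letter names (E-F-G-A-B), plus an octave — that makes it a twelfth of some quality.
E2 to Bb3 spans 18 semitones — one semitone narrower than the perfect twelfth (19) — giving a diminished twelfth.
(Equivalently, a compound diminished fifth: a diminished fifth plus an octave.)

diminished 12th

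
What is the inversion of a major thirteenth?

First reduce the compound major thirteenth to its simple form, a major sixth.
Inverted interval numbers add to nine, so a sixth pairs with a third (6 + 3 = 9).
Quality inverts too: major becomes minor. That makes the inversion a minor third.

minor 3rd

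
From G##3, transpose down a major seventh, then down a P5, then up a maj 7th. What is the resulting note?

C##3

A major seventh down from G##3 is A#2.
Down a perfect fifth from A#2: D#2 (7 semitones down).
Up a major seventh from D#2: C##3 (11 semitones up).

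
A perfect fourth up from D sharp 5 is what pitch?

Four letter names up from D: G.
Moving 5 semitones up from D#5 (the size of a perfect fourth) reaches G#5.

G sharp 5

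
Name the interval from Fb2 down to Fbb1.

augmented 8th

Descending from Fb2 to Fbb1 is the same interval as ascending Fbb1 to Fb2.
F to F is the same letter name, plus an octave: an octave.
A perfect octave would be 12 semitones; Fbb1 to Fb2 is 13, one semitone wider, so the interval is augmented.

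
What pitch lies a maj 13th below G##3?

The thirteenth's letter: G down six letter names plus an octave → B.
A major thirteenth spans 21 semitones, so from G##3 the target pitch is B#1.

B#1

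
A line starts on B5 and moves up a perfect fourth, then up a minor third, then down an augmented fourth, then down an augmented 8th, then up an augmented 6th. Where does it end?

Bb5

A perfect fourth up from B5 is E6.
E6 up a minor third → G6 (3 semitones).
An augmented fourth down from G6 is Db6.
An augmented octave down from Db6 is Dbb5.
Up an augmented sixth from Dbb5: Bb5 (10 semitones up).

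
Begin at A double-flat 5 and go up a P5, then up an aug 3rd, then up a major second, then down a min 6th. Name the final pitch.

C sharp 6

Up a perfect fifth from Abb5: Ebb6 (7 semitones up).
An augmented third up from Ebb6 is G6.
Up a major second from G6: A6 (2 semitones up).
A minor sixth down from A6 is C#6.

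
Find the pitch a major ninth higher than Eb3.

F4

Counting two letter names plus an octave up from E lands on F.
Moving 14 semitones up from Eb3 (the size of a major ninth) reaches F4.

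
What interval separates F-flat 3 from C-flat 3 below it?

perfect 4th

Descending from Fb3 to Cb3 is the same interval as ascending Cb3 to Fb3.
C to F spans four letter names (C-D-E-F): a fourth.
The perfect fourth spans 5 semitones, and Cb3 to Fb3 is exactly 5 semitones — so this is a perfect fourth.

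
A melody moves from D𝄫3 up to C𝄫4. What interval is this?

D to C spans seven letter names (D-E-F-G-A-B-C), so the interval is some kind of seventh.
A major seventh would be 11 semitones, but Dbb3 to Cbb4 is 10 — one semitone narrower, making it a minor seventh.

minor seventh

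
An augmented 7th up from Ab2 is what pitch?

Seven letter names up from A: G.
Moving 12 semitones up from Ab2 (the size of an augmented seventh) reaches G#3.

G#3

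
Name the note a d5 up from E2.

Five letter names up from E: B.
A diminished fifth spans 6 semitones, so from E2 the target pitch is Bb2.

Bb2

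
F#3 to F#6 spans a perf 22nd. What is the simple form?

perfect 8th

Each octave removed subtracts seven from the number: 22 − 14 = 8.
That makes a perfect twenty-second a compound perfect octave — 2 octaves plus a perfect octave.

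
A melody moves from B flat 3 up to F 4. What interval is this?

B to F spans five letter names (B-C-D-E-F) — that makes it a fifth of some quality.
Bb3 to F4 is 7 semitones, matching the perfect fifth exactly, so the quality is perfect.

perfect fifth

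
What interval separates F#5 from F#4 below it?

Descending from F#5 to F#4 is the same interval as ascending F#4 to F#5.
F to F is the same letter name, plus an octave — that makes it an octave of some quality.
Counting semitones, F#4→F#5 is 12, which is the perfect octave.

perfect octave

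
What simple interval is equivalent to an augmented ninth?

A2

Take out an octave (7 from the number): 9 − 7 = 2.
So an augmented ninth is an octave plus an augmented second. The quality is unchanged.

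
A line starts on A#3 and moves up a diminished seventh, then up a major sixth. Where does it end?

E5

A diminished seventh up from A#3 is G4.
Up a major sixth from G4: E5 (9 semitones up).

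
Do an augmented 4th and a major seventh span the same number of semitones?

No

6 semitones (augmented fourth) vs 11 semitones (major seventh): not equal.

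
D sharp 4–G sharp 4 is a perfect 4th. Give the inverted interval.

The rule of nine gives the new number: 9 − 4 = 5, so a fourth becomes a fifth.
The quality also flips — perfect stays perfect — giving a perfect fifth.

perfect fifth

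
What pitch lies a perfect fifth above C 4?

The fifth takes the letter from C up to G.
A perfect fifth spans 7 semitones, so from C4 the target pitch is G4.

G 4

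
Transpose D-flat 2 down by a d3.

The third takes the letter from D down to B.
A diminished third is 2 semitones; 2 semitones down from Db2 gives B1.

B 1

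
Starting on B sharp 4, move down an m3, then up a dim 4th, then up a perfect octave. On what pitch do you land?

C sharp 6

A minor third down from B#4 is G##4.
A diminished fourth up from G##4 is C#5.
A perfect octave up from C#5 is C#6.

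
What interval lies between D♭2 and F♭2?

minor third

D to F spans three letter names (D-E-F) — that makes it a third of some quality.
A major third would be 4 semitones, but Db2 to Fb2 is 3 — one semitone narrower, making it a minor third.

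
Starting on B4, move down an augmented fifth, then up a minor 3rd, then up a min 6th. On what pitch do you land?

Ebb5

B4 down an augmented fifth → Eb4 (8 semitones).
Eb4 up a minor third → Gb4 (3 semitones).
Up a minor sixth from Gb4: Ebb5 (8 semitones up).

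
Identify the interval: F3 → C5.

F to C spans five letter names (F-G-A-B-C), plus an octave: a twelfth.
The perfect twelfth spans 19 semitones, and F3 to C5 is exactly 19 semitones — so this is a perfect twelfth.
(Equivalently, a compound perfect fifth: a perfect fifth plus an octave.)

P12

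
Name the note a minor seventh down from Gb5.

Ab4

Seven letter names down from G: A.
A minor seventh is 10 semitones; 10 semitones down from Gb5 gives Ab4.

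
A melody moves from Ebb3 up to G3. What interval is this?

augmented third

E to G spans three letter names (E-F-G), so the interval is some kind of third.
A major third would be 4 semitones; Ebb3 to G3 is 5, one semitone wider, so the interval is augmented.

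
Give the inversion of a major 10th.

m6

First reduce the compound major tenth to its simple form, a major third.
Inverted interval numbers add to nine, so a third pairs with a sixth (3 + 6 = 9).
Quality inverts too: major becomes minor. That makes the inversion a minor sixth.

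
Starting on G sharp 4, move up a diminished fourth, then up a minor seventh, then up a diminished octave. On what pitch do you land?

B double-flat 6

G#4 up a diminished fourth → C5 (4 semitones).
Up a minor seventh from C5: Bb5 (10 semitones up).
Bb5 up a diminished octave → Bbb6 (11 semitones).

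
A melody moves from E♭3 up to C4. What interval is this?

E to C spans six letter names (E-F-G-A-B-C): a sixth.
Eb3 to C4 is 9 semitones, matching the major sixth exactly, so the quality is major.

M6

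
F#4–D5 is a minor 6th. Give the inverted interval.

Inverted interval numbers add to nine, so a sixth pairs with a third (6 + 3 = 9).
The quality also flips — minor becomes major — giving a major third.

major 3rd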